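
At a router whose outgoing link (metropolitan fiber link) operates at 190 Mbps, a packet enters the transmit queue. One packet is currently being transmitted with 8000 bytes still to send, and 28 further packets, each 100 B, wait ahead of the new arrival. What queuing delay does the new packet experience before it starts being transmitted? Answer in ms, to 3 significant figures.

Each queued packet: L/R = 800/190000000 = 0.00421053 ms.
28 queued → 0.117895 ms.
Plus remaining 64000 bits of current packet: 0.336842 ms.
Queuing delay = 0.455 ms.

0.455 ms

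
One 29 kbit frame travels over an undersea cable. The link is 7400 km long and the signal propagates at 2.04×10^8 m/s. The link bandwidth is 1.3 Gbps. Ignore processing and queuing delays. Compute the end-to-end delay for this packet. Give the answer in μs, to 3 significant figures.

36300 μs

L = 29000 bits.
Transmission delay = L/R = 29000 / 1300000000 = 22.3077 μs.
Propagation delay = d/s = 7400000 m / 204000000 m/s = 36274.5 μs.
Total = 36300 μs.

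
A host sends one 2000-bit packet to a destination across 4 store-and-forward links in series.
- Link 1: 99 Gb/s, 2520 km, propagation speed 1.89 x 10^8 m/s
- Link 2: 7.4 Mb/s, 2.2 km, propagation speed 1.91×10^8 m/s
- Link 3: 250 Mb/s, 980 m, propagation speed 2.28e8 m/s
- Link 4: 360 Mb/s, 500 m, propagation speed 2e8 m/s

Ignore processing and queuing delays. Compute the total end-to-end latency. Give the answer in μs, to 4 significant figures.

13640 μs

Transmission delays (L/R per hop): 0.020202, 270.27, 8, 5.55556 μs; sum = 283.846 μs.
Propagation delays (d/s per hop): 13333.3, 11.5183, 4.29825, 2.5 μs; sum = 13351.6 μs.
End-to-end = 13640 μs.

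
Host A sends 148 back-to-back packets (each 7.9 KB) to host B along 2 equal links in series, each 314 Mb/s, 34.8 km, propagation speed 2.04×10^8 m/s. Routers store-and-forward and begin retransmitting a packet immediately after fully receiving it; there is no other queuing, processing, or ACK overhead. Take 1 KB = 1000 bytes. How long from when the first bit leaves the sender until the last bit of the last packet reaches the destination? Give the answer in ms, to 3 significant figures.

Per-hop transmission t_tx = L/R = 63200/314000000 = 0.201274 ms.
Per-hop propagation t_prop = 34800/204000000 = 0.170588 ms.
Pipeline fill: first packet needs 2·t_tx to clear all hops; remaining 147 packets each add one t_tx.
Total = (2+148-1)·t_tx + 2·t_prop = 149·0.201274 + 2·0.170588 = 30.3 ms.

30.3 ms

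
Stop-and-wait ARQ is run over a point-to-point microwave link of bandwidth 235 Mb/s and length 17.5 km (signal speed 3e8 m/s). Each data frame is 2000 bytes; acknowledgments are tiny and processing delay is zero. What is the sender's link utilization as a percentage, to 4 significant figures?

t_tx = L/R = 16000/235000000 = 6.80851e-05 s.
t_prop = 17500/300000000 = 5.83333e-05 s; RTT = 0.000116667 s.
Cycle = t_tx + RTT = 0.000184752 s.
Utilization = t_tx / cycle = 6.80851e-05/0.000184752 = 36.85 %.

36.85 %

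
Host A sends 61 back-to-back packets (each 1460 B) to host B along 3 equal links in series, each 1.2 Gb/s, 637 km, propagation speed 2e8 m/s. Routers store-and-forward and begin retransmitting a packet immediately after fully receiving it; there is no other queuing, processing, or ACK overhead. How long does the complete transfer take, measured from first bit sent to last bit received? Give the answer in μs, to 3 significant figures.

Per-hop transmission t_tx = L/R = 11680/1200000000 = 9.73333 μs.
Per-hop propagation t_prop = 637000/200000000 = 3185 μs.
Pipeline fill: first packet needs 3·t_tx to clear all hops; remaining 60 packets each add one t_tx.
Total = (3+61-1)·t_tx + 3·t_prop = 63·9.73333 + 3·3185 = 10200 μs.

10200 μs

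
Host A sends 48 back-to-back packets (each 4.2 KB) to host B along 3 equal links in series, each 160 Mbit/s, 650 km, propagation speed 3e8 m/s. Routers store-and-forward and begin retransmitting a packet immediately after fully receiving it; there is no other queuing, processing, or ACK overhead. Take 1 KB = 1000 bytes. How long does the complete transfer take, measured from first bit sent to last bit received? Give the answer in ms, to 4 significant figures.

17.00 ms

Per-hop transmission t_tx = L/R = 33600/160000000 = 0.21 ms.
Per-hop propagation t_prop = 650000/300000000 = 2.16667 ms.
Pipeline fill: first packet needs 3·t_tx to clear all hops; remaining 47 packets each add one t_tx.
Total = (3+48-1)·t_tx + 3·t_prop = 50·0.21 + 3·2.16667 = 17.00 ms.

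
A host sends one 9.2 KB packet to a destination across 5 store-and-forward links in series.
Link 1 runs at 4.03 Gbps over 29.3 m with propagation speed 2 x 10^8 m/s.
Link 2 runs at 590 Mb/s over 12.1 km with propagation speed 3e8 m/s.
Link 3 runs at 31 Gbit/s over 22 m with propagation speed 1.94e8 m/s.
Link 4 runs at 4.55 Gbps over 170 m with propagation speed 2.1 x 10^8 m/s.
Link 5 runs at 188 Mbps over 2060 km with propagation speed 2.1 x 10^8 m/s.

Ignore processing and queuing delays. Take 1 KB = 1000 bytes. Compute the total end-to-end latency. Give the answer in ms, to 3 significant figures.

10.4 ms

L = 73600 bits.
Transmission delays (L/R per hop): 0.018263, 0.124746, 0.00237419, 0.0161758, 0.391489 ms; sum = 0.553048 ms.
Propagation delays (d/s per hop): 0.0001465, 0.0403333, 0.000113402, 0.000809524, 9.80952 ms; sum = 9.85093 ms.
End-to-end = 10.4 ms.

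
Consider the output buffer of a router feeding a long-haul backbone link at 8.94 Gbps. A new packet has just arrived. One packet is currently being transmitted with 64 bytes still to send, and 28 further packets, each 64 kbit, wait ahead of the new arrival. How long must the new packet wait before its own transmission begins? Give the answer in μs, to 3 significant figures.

201 μs

Each queued packet: L/R = 64000/8940000000 = 7.15884 μs.
28 queued → 200.447 μs.
Plus remaining 512 bits of current packet: 0.0572707 μs.
Queuing delay = 201 μs.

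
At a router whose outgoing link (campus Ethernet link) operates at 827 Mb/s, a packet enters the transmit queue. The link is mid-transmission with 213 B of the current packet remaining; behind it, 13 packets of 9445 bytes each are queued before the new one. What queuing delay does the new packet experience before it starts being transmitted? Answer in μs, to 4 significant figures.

1190 μs

Each queued packet: L/R = 75560/827000000 = 91.3664 μs.
13 queued → 1187.76 μs.
Plus remaining 1704 bits of current packet: 2.06046 μs.
Queuing delay = 1190 μs.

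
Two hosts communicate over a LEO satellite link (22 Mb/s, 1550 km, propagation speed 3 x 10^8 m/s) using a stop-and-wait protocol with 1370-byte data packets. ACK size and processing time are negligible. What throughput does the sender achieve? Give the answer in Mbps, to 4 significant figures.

t_tx = L/R = 10960/22000000 = 0.000498182 s.
t_prop = 1550000/300000000 = 0.00516667 s; RTT = 0.0103333 s.
Cycle = t_tx + RTT = 0.0108315 s.
Throughput = L / cycle = 10960 / 0.0108315 = 1.012 Mbps.

1.012 Mbps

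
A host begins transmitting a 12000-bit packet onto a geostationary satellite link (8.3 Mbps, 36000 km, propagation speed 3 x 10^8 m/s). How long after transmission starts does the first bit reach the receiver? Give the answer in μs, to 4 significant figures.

First bit experiences only propagation delay: d/s = 36000000/300000000 = 120000 μs.

120000 μs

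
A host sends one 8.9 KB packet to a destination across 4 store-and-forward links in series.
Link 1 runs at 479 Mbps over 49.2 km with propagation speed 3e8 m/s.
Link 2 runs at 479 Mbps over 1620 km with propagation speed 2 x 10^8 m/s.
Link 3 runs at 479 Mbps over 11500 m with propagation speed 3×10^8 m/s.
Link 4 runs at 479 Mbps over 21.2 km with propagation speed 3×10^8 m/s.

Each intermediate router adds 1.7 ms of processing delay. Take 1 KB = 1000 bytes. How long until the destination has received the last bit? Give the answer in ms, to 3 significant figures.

14.1 ms

L = 71200 bits.
Transmission delay per hop = L/R = 71200/479000000 = 0.148643 ms; 4 hops → 0.594572 ms.
Propagation delays (d/s per hop): 0.164, 8.1, 0.0383333, 0.0706667 ms; sum = 8.373 ms.
Processing at 3 router(s): 3 × 1.7 ms = 5.1 ms.
End-to-end = 14.1 ms.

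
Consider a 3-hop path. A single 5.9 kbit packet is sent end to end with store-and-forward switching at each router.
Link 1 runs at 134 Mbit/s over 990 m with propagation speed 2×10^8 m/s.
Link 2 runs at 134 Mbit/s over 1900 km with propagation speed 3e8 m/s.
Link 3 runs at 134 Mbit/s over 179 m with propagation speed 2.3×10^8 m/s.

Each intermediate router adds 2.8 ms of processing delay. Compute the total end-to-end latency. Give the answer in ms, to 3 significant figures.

12.1 ms

L = 5900 bits.
Transmission delay per hop = L/R = 5900/134000000 = 0.0440299 ms; 3 hops → 0.13209 ms.
Propagation delays (d/s per hop): 0.00495, 6.33333, 0.000778261 ms; sum = 6.33906 ms.
Processing at 2 router(s): 2 × 2.8 ms = 5.6 ms.
End-to-end = 12.1 ms.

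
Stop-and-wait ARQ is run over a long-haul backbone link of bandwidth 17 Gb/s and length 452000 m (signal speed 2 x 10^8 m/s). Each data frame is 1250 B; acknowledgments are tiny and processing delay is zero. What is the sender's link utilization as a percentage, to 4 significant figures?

t_tx = L/R = 10000/17000000000 = 5.88235e-07 s.
t_prop = 452000/200000000 = 0.00226 s; RTT = 0.00452 s.
Cycle = t_tx + RTT = 0.00452059 s.
Utilization = t_tx / cycle = 5.88235e-07/0.00452059 = 0.01301 %.

0.01301 %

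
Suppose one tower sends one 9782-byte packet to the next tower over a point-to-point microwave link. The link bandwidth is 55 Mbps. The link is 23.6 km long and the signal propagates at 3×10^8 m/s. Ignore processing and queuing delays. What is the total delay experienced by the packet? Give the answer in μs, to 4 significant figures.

L = 9782 × 8 = 78256 bits.
Transmission delay = L/R = 78256 / 55000000 = 1422.84 μs.
Propagation delay = d/s = 23600 m / 300000000 m/s = 78.6667 μs.
Total = 1502 μs.

1502 μs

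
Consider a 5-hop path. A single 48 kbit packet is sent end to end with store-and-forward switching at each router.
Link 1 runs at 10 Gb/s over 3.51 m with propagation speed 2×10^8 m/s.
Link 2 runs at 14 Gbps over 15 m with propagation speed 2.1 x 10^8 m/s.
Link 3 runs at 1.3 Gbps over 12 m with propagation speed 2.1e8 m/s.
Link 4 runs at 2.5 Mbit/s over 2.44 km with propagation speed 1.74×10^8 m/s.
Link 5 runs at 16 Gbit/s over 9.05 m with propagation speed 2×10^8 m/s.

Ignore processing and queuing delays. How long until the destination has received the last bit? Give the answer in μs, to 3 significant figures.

L = 48000 bits.
Transmission delays (L/R per hop): 4.8, 3.42857, 36.9231, 19200, 3 μs; sum = 19248.2 μs.
Propagation delays (d/s per hop): 0.01755, 0.0714286, 0.0571429, 14.023, 0.04525 μs; sum = 14.2144 μs.
End-to-end = 19300 μs.

19300 μs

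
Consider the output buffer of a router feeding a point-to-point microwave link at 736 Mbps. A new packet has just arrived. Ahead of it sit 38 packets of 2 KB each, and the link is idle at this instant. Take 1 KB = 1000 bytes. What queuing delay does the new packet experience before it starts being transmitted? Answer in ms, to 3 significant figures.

0.826 ms

Each queued packet: L/R = 16000/736000000 = 0.0217391 ms.
38 queued → 0.826087 ms.
Queuing delay = 0.826 ms.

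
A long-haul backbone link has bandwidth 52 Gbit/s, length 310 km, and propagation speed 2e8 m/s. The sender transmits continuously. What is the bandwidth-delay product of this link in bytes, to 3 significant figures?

10100000 bytes

Propagation delay = 310000 / 200000000 = 0.00155 s.
BDP = R × t_prop = 52000000000 × 0.00155 = 80600000 bits.
In bytes: 80600000/8 = 10100000 bytes.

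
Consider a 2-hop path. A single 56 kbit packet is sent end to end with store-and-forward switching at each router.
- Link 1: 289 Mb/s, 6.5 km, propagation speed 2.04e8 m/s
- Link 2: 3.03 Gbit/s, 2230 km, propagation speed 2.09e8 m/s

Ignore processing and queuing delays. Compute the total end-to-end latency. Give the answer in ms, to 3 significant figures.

10.9 ms

L = 56000 bits.
Transmission delays (L/R per hop): 0.193772, 0.0184818 ms; sum = 0.212253 ms.
Propagation delays (d/s per hop): 0.0318627, 10.6699 ms; sum = 10.7017 ms.
End-to-end = 10.9 ms.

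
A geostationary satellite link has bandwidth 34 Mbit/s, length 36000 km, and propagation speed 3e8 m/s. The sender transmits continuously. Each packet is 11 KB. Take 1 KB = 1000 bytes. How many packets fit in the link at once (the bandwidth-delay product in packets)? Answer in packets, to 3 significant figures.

46.4 packets

Propagation delay = 36000000 / 300000000 = 0.12 s.
BDP = R × t_prop = 34000000 × 0.12 = 4080000 bits.
In packets of 88000 bits: 46.4 packets.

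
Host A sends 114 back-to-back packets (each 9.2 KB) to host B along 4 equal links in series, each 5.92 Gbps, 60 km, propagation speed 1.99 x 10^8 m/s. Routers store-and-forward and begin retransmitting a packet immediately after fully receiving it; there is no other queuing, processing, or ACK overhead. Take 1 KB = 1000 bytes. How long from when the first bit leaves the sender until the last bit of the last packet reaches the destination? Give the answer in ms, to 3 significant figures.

Per-hop transmission t_tx = L/R = 73600/5920000000 = 0.0124324 ms.
Per-hop propagation t_prop = 60000/199000000 = 0.301508 ms.
Pipeline fill: first packet needs 4·t_tx to clear all hops; remaining 113 packets each add one t_tx.
Total = (4+114-1)·t_tx + 4·t_prop = 117·0.0124324 + 4·0.301508 = 2.66 ms.

2.66 ms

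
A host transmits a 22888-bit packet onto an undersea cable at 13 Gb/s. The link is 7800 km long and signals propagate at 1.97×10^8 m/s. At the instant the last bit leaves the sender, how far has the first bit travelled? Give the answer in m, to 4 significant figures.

t_tx = L/R = 22888/13000000000 = 1.76062e-06 s.
Distance = s × t_tx = 197000000 × 1.76062e-06 = 346.8 m.

346.8 m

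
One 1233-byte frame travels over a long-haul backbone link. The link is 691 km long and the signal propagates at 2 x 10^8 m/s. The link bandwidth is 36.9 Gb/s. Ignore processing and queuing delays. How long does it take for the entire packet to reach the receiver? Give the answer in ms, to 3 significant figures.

L = 1233 × 8 = 9864 bits.
Transmission delay = L/R = 9864 / 36900000000 = 0.000267317 ms.
Propagation delay = d/s = 691000 m / 200000000 m/s = 3.455 ms.
Total = 3.46 ms.

3.46 ms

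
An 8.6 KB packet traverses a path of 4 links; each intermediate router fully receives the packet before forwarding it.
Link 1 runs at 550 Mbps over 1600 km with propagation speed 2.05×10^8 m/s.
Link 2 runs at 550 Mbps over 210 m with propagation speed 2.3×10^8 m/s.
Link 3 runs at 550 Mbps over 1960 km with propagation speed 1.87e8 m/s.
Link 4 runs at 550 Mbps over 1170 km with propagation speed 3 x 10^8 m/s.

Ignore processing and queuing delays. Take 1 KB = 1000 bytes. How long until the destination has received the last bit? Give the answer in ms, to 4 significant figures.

22.69 ms

L = 68800 bits.
Transmission delay per hop = L/R = 68800/550000000 = 0.125091 ms; 4 hops → 0.500364 ms.
Propagation delays (d/s per hop): 7.80488, 0.000913043, 10.4813, 3.9 ms; sum = 22.1871 ms.
End-to-end = 22.69 ms.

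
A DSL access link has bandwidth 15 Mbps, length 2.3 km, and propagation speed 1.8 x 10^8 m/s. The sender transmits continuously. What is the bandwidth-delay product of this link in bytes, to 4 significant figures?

Propagation delay = 2300 / 180000000 = 1.27778e-05 s.
BDP = R × t_prop = 15000000 × 1.27778e-05 = 191.667 bits.
In bytes: 191.667/8 = 23.96 bytes.

23.96 bytes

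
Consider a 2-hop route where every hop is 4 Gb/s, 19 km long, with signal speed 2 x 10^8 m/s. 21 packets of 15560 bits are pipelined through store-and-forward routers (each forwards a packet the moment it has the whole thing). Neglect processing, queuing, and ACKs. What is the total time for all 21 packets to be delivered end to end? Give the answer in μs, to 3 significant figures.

276 μs

Per-hop transmission t_tx = L/R = 15560/4000000000 = 3.89 μs.
Per-hop propagation t_prop = 19000/200000000 = 95 μs.
Pipeline fill: first packet needs 2·t_tx to clear all hops; remaining 20 packets each add one t_tx.
Total = (2+21-1)·t_tx + 2·t_prop = 22·3.89 + 2·95 = 276 μs.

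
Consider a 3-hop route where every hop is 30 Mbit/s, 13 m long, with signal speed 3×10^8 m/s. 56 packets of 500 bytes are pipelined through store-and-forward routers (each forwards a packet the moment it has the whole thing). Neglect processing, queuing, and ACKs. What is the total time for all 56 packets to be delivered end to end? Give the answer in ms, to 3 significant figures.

7.73 ms

Per-hop transmission t_tx = L/R = 4000/30000000 = 0.133333 ms.
Per-hop propagation t_prop = 13/300000000 = 4.33333e-05 ms.
Pipeline fill: first packet needs 3·t_tx to clear all hops; remaining 55 packets each add one t_tx.
Total = (3+56-1)·t_tx + 3·t_prop = 58·0.133333 + 3·4.33333e-05 = 7.73 ms.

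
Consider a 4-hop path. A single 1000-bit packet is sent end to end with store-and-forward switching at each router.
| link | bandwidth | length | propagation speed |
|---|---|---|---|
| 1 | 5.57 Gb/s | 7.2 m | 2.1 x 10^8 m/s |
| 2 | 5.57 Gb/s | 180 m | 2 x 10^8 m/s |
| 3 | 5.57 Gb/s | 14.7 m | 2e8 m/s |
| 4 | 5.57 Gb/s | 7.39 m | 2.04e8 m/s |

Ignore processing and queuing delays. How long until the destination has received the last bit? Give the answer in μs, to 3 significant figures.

1.76 μs

Transmission delay per hop = L/R = 1000/5570000000 = 0.179533 μs; 4 hops → 0.718133 μs.
Propagation delays (d/s per hop): 0.0342857, 0.9, 0.0735, 0.0362255 μs; sum = 1.04401 μs.
End-to-end = 1.76 μs.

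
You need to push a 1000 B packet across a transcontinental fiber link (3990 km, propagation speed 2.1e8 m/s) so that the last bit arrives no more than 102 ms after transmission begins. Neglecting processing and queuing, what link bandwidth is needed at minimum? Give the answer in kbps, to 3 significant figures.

L = 8000 bits.
Propagation delay = 3990000 / 210000000 = 19 ms.
Transmission budget = 102 − 19 = 83 ms.
R ≥ L / t_tx = 8000 bits / 0.083 s = 96.4 kbps.

96.4 kbps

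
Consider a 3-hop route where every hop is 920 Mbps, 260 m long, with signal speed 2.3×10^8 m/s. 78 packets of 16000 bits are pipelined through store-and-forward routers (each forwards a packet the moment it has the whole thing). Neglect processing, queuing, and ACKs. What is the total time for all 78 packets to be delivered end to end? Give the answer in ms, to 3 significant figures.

Per-hop transmission t_tx = L/R = 16000/920000000 = 0.0173913 ms.
Per-hop propagation t_prop = 260/2.3e+08 = 0.00113043 ms.
Pipeline fill: first packet needs 3·t_tx to clear all hops; remaining 77 packets each add one t_tx.
Total = (3+78-1)·t_tx + 3·t_prop = 80·0.0173913 + 3·0.00113043 = 1.39 ms.

1.39 ms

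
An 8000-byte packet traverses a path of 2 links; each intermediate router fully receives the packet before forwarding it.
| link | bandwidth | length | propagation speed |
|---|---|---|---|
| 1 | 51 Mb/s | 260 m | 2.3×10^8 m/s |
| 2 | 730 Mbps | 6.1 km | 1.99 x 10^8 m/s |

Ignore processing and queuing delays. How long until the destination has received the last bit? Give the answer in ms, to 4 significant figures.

L = 8000 × 8 = 64000 bits.
Transmission delays (L/R per hop): 1.2549, 0.0876712 ms; sum = 1.34257 ms.
Propagation delays (d/s per hop): 0.00113043, 0.0306533 ms; sum = 0.0317837 ms.
End-to-end = 1.374 ms.

1.374 ms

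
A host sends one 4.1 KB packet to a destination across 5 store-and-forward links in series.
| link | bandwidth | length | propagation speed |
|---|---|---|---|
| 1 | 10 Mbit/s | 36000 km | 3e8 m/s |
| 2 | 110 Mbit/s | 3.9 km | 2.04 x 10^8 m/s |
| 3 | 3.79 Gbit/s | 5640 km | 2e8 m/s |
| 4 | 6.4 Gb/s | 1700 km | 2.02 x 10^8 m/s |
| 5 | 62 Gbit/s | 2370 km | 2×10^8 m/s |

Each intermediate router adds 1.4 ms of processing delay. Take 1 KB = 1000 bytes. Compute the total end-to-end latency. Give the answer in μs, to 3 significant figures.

L = 32800 bits.
Transmission delays (L/R per hop): 3280, 298.182, 8.65435, 5.125, 0.529032 μs; sum = 3592.49 μs.
Propagation delays (d/s per hop): 120000, 19.1176, 28200, 8415.84, 11850 μs; sum = 168485 μs.
Processing at 4 router(s): 4 × 1.4 ms = 5600 μs.
End-to-end = 178000 μs.

178000 μs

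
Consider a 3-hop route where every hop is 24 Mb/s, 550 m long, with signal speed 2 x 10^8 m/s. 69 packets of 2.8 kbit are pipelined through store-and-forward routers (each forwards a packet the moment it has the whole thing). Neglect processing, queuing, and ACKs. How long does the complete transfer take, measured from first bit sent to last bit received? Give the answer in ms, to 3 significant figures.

8.29 ms

Per-hop transmission t_tx = L/R = 2800/24000000 = 0.116667 ms.
Per-hop propagation t_prop = 550/200000000 = 0.00275 ms.
Pipeline fill: first packet needs 3·t_tx to clear all hops; remaining 68 packets each add one t_tx.
Total = (3+69-1)·t_tx + 3·t_prop = 71·0.116667 + 3·0.00275 = 8.29 ms.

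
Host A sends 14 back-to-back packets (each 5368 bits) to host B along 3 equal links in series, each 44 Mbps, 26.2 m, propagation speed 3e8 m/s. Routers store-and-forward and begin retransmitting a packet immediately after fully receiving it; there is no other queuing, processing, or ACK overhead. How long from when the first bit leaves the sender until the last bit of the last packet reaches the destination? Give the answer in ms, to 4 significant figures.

Per-hop transmission t_tx = L/R = 5368/44000000 = 0.122 ms.
Per-hop propagation t_prop = 26.2/300000000 = 8.73333e-05 ms.
Pipeline fill: first packet needs 3·t_tx to clear all hops; remaining 13 packets each add one t_tx.
Total = (3+14-1)·t_tx + 3·t_prop = 16·0.122 + 3·8.73333e-05 = 1.952 ms.

1.952 ms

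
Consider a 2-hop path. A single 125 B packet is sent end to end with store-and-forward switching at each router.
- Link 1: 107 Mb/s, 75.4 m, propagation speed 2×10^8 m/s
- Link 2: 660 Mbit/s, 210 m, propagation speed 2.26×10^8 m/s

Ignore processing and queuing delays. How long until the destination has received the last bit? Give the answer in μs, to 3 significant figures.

12.2 μs

L = 125 × 8 = 1000 bits.
Transmission delays (L/R per hop): 9.34579, 1.51515 μs; sum = 10.8609 μs.
Propagation delays (d/s per hop): 0.377, 0.929204 μs; sum = 1.3062 μs.
End-to-end = 12.2 μs.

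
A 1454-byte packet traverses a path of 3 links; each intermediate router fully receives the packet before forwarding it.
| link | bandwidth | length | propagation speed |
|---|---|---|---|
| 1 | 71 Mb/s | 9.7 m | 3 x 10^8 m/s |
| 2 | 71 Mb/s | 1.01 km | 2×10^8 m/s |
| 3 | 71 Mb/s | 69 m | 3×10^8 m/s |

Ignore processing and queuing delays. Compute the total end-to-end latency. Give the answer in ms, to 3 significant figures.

L = 1454 × 8 = 11632 bits.
Transmission delay per hop = L/R = 11632/71000000 = 0.163831 ms; 3 hops → 0.491493 ms.
Propagation delays (d/s per hop): 3.23333e-05, 0.00505, 0.00023 ms; sum = 0.00531233 ms.
End-to-end = 0.497 ms.

0.497 ms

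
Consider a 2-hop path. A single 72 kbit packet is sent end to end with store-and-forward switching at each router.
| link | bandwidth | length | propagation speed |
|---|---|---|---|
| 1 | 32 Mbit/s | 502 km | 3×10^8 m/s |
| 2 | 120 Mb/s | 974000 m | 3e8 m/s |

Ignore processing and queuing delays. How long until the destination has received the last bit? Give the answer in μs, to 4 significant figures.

7770 μs

L = 72000 bits.
Transmission delays (L/R per hop): 2250, 600 μs; sum = 2850 μs.
Propagation delays (d/s per hop): 1673.33, 3246.67 μs; sum = 4920 μs.
End-to-end = 7770 μs.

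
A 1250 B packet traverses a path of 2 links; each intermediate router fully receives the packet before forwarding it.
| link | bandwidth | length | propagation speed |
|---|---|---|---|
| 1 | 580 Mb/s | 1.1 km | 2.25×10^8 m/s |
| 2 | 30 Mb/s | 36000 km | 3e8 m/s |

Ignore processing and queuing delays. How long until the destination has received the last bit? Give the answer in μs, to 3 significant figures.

L = 1250 × 8 = 10000 bits.
Transmission delays (L/R per hop): 17.2414, 333.333 μs; sum = 350.575 μs.
Propagation delays (d/s per hop): 4.88889, 120000 μs; sum = 120005 μs.
End-to-end = 120000 μs.

120000 μs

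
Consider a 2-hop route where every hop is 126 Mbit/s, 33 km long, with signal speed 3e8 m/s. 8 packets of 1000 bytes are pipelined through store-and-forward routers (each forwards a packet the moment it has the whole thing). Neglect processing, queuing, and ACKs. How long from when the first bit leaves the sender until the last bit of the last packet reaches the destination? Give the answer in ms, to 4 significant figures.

0.7914 ms

Per-hop transmission t_tx = L/R = 8000/126000000 = 0.0634921 ms.
Per-hop propagation t_prop = 33000/300000000 = 0.11 ms.
Pipeline fill: first packet needs 2·t_tx to clear all hops; remaining 7 packets each add one t_tx.
Total = (2+8-1)·t_tx + 2·t_prop = 9·0.0634921 + 2·0.11 = 0.7914 ms.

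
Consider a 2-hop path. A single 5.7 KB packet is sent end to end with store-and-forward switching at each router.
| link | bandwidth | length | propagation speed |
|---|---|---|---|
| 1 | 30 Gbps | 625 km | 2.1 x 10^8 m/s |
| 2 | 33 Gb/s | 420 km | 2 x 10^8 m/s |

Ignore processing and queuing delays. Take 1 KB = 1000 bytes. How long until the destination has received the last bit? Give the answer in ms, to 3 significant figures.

L = 45600 bits.
Transmission delays (L/R per hop): 0.00152, 0.00138182 ms; sum = 0.00290182 ms.
Propagation delays (d/s per hop): 2.97619, 2.1 ms; sum = 5.07619 ms.
End-to-end = 5.08 ms.

5.08 ms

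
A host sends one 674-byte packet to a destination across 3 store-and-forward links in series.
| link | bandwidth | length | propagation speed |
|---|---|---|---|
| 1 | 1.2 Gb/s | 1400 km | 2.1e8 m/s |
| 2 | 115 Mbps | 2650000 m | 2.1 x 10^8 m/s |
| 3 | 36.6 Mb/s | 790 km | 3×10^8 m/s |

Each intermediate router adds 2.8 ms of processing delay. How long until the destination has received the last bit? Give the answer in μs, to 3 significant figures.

L = 674 × 8 = 5392 bits.
Transmission delays (L/R per hop): 4.49333, 46.887, 147.322 μs; sum = 198.703 μs.
Propagation delays (d/s per hop): 6666.67, 12619, 2633.33 μs; sum = 21919 μs.
Processing at 2 router(s): 2 × 2.8 ms = 5600 μs.
End-to-end = 27700 μs.

27700 μs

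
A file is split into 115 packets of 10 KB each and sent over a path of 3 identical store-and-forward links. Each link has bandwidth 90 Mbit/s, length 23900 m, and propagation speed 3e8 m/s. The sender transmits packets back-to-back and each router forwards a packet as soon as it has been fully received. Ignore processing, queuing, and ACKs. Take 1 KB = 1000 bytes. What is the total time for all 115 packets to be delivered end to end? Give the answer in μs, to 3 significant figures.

104000 μs

Per-hop transmission t_tx = L/R = 80000/90000000 = 888.889 μs.
Per-hop propagation t_prop = 23900/300000000 = 79.6667 μs.
Pipeline fill: first packet needs 3·t_tx to clear all hops; remaining 114 packets each add one t_tx.
Total = (3+115-1)·t_tx + 3·t_prop = 117·888.889 + 3·79.6667 = 104000 μs.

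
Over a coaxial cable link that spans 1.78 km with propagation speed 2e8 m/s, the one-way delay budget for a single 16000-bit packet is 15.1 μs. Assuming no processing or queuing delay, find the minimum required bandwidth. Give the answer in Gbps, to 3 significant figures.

Propagation delay = 1780 / 200000000 = 8.9 μs.
Transmission budget = 15.1 − 8.9 = 6.2 μs.
R ≥ L / t_tx = 16000 bits / 6.2e-06 s = 2.58 Gbps.

2.58 Gbps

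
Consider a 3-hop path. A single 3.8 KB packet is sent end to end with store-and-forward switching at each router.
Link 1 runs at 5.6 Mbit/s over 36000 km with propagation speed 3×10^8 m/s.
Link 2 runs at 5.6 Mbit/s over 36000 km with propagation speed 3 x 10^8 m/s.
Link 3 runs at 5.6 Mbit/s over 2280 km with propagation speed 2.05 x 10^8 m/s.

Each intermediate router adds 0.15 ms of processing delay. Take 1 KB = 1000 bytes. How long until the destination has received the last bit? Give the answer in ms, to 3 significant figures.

L = 30400 bits.
Transmission delay per hop = L/R = 30400/5600000 = 5.42857 ms; 3 hops → 16.2857 ms.
Propagation delays (d/s per hop): 120, 120, 11.122 ms; sum = 251.122 ms.
Processing at 2 router(s): 2 × 0.15 ms = 0.3 ms.
End-to-end = 268 ms.

268 ms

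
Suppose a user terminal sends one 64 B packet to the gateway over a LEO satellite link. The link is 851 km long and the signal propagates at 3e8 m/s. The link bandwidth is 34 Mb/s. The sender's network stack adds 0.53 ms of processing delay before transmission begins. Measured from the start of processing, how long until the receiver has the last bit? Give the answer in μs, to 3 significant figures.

3380 μs

L = 64 × 8 = 512 bits.
Transmission delay = L/R = 512 / 34000000 = 15.0588 μs.
Propagation delay = d/s = 851000 m / 300000000 m/s = 2836.67 μs.
Plus processing delay 0.53 ms = 530 μs.
Total = 3380 μs.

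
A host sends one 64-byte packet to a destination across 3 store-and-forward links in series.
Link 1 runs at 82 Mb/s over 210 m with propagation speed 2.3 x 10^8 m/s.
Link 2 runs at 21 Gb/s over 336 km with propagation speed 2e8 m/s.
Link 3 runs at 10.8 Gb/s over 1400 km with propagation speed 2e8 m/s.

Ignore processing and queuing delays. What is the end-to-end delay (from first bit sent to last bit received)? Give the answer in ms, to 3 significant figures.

8.69 ms

L = 64 × 8 = 512 bits.
Transmission delays (L/R per hop): 0.0062439, 2.4381e-05, 4.74074e-05 ms; sum = 0.00631569 ms.
Propagation delays (d/s per hop): 0.000913043, 1.68, 7 ms; sum = 8.68091 ms.
End-to-end = 8.69 ms.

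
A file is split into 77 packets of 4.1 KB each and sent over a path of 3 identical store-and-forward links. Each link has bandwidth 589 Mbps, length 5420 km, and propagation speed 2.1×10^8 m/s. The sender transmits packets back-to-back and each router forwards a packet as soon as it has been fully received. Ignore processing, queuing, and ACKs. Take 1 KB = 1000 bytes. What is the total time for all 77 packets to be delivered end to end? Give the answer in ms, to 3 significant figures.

Per-hop transmission t_tx = L/R = 32800/589000000 = 0.0556876 ms.
Per-hop propagation t_prop = 5420000/210000000 = 25.8095 ms.
Pipeline fill: first packet needs 3·t_tx to clear all hops; remaining 76 packets each add one t_tx.
Total = (3+77-1)·t_tx + 3·t_prop = 79·0.0556876 + 3·25.8095 = 81.8 ms.

81.8 ms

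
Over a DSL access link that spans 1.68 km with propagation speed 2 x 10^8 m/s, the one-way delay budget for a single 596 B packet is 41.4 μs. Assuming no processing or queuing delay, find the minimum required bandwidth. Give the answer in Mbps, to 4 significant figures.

L = 4768 bits.
Propagation delay = 1680 / 200000000 = 8.4 μs.
Transmission budget = 41.4 − 8.4 = 33 μs.
R ≥ L / t_tx = 4768 bits / 3.3e-05 s = 144.5 Mbps.

144.5 Mbps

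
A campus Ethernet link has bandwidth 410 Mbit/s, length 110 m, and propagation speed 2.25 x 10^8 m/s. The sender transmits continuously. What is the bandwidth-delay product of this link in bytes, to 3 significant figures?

25.1 bytes

Propagation delay = 110 / 225000000 = 4.88889e-07 s.
BDP = R × t_prop = 410000000 × 4.88889e-07 = 200.444 bits.
In bytes: 200.444/8 = 25.1 bytes.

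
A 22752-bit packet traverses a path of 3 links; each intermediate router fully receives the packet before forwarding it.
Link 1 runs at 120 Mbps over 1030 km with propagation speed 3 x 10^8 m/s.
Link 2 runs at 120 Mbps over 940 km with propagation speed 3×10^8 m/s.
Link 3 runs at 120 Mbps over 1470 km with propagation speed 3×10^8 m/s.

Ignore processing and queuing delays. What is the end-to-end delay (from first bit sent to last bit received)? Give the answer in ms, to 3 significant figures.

12.0 ms

Transmission delay per hop = L/R = 22752/120000000 = 0.1896 ms; 3 hops → 0.5688 ms.
Propagation delays (d/s per hop): 3.43333, 3.13333, 4.9 ms; sum = 11.4667 ms.
End-to-end = 12.0 ms.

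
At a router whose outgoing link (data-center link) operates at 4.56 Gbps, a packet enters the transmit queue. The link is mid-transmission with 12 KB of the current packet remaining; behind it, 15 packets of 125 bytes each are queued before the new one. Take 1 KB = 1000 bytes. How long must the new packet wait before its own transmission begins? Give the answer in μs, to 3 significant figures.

Each queued packet: L/R = 1000/4560000000 = 0.219298 μs.
15 queued → 3.28947 μs.
Plus remaining 96000 bits of current packet: 21.0526 μs.
Queuing delay = 24.3 μs.

24.3 μs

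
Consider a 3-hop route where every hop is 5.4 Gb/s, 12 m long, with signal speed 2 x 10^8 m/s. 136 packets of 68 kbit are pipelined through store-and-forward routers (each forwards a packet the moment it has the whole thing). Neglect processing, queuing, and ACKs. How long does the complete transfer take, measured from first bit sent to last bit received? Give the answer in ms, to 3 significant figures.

Per-hop transmission t_tx = L/R = 68000/5400000000 = 0.0125926 ms.
Per-hop propagation t_prop = 12/200000000 = 6e-05 ms.
Pipeline fill: first packet needs 3·t_tx to clear all hops; remaining 135 packets each add one t_tx.
Total = (3+136-1)·t_tx + 3·t_prop = 138·0.0125926 + 3·6e-05 = 1.74 ms.

1.74 ms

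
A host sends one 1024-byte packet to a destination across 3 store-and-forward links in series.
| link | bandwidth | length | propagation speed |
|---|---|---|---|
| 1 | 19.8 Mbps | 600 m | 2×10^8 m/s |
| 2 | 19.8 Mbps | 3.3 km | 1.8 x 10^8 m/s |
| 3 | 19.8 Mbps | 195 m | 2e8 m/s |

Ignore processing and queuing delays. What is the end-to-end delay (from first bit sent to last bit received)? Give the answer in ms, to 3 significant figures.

1.26 ms

L = 1024 × 8 = 8192 bits.
Transmission delay per hop = L/R = 8192/19800000 = 0.413737 ms; 3 hops → 1.24121 ms.
Propagation delays (d/s per hop): 0.003, 0.0183333, 0.000975 ms; sum = 0.0223083 ms.
End-to-end = 1.26 ms.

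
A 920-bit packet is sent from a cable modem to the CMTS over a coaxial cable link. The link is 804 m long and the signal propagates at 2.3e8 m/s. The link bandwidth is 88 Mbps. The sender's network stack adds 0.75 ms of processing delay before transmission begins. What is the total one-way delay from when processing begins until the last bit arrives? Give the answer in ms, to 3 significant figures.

0.764 ms

Transmission delay = L/R = 920 / 88000000 = 0.0104545 ms.
Propagation delay = d/s = 804 m / 2.3e+08 m/s = 0.00349565 ms.
Plus processing delay 0.75 ms = 0.75 ms.
Total = 0.764 ms.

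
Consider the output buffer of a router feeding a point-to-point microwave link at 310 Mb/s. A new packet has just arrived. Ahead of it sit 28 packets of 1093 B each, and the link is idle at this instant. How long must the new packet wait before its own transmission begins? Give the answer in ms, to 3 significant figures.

0.790 ms

Each queued packet: L/R = 8744/310000000 = 0.0282065 ms.
28 queued → 0.789781 ms.
Queuing delay = 0.790 ms.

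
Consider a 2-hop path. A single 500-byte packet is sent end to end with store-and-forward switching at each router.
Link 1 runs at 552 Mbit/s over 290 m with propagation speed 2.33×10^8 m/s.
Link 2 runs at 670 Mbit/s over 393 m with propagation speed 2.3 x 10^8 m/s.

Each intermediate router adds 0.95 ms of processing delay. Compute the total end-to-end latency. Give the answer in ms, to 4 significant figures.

0.9662 ms

L = 500 × 8 = 4000 bits.
Transmission delays (L/R per hop): 0.00724638, 0.00597015 ms; sum = 0.0132165 ms.
Propagation delays (d/s per hop): 0.00124464, 0.0017087 ms; sum = 0.00295333 ms.
Processing at 1 router(s): 1 × 0.95 ms = 0.95 ms.
End-to-end = 0.9662 ms.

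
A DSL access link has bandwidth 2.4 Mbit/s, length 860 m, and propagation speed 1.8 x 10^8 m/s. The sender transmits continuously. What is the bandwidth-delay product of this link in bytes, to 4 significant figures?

1.433 bytes

Propagation delay = 860 / 180000000 = 4.77778e-06 s.
BDP = R × t_prop = 2400000 × 4.77778e-06 = 11.4667 bits.
In bytes: 11.4667/8 = 1.433 bytes.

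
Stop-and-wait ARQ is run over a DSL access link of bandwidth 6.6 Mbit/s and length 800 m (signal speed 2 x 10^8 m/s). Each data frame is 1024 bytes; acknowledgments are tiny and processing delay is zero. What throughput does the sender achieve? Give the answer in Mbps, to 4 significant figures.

6.558 Mbps

t_tx = L/R = 8192/6600000 = 0.00124121 s.
t_prop = 800/200000000 = 4e-06 s; RTT = 8e-06 s.
Cycle = t_tx + RTT = 0.00124921 s.
Throughput = L / cycle = 8192 / 0.00124921 = 6.558 Mbps.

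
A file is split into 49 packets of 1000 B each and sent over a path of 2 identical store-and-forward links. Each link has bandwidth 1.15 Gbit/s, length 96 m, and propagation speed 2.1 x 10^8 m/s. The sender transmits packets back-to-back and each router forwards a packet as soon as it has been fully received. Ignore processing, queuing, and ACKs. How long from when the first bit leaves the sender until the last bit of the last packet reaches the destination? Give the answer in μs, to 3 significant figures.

349 μs

Per-hop transmission t_tx = L/R = 8000/1150000000 = 6.95652 μs.
Per-hop propagation t_prop = 96/210000000 = 0.457143 μs.
Pipeline fill: first packet needs 2·t_tx to clear all hops; remaining 48 packets each add one t_tx.
Total = (2+49-1)·t_tx + 2·t_prop = 50·6.95652 + 2·0.457143 = 349 μs.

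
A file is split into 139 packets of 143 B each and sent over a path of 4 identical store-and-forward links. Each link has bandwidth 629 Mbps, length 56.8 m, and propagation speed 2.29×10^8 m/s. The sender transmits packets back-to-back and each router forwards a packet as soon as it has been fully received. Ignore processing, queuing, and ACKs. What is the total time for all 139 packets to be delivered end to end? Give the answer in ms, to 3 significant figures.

0.259 ms

Per-hop transmission t_tx = L/R = 1144/629000000 = 0.00181876 ms.
Per-hop propagation t_prop = 56.8/229000000 = 0.000248035 ms.
Pipeline fill: first packet needs 4·t_tx to clear all hops; remaining 138 packets each add one t_tx.
Total = (4+139-1)·t_tx + 4·t_prop = 142·0.00181876 + 4·0.000248035 = 0.259 ms.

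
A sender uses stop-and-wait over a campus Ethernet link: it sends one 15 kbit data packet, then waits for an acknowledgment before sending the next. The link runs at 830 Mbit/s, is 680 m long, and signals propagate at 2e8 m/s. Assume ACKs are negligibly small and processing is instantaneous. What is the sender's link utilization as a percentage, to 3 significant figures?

72.7 %

t_tx = L/R = 15000/830000000 = 1.80723e-05 s.
t_prop = 680/200000000 = 3.4e-06 s; RTT = 6.8e-06 s.
Cycle = t_tx + RTT = 2.48723e-05 s.
Utilization = t_tx / cycle = 1.80723e-05/2.48723e-05 = 72.7 %.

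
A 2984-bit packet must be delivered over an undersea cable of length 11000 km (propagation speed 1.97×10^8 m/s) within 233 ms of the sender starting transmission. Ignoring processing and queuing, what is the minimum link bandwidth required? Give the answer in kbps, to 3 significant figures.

Propagation delay = 11000000 / 197000000 = 55.8376 ms.
Transmission budget = 233 − 55.8376 = 177.162 ms.
R ≥ L / t_tx = 2984 bits / 0.177162 s = 16.8 kbps.

16.8 kbps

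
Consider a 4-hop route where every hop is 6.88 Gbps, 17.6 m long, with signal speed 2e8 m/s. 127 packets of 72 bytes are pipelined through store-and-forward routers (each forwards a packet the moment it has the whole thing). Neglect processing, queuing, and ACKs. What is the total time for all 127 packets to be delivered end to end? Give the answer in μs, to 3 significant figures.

11.2 μs

Per-hop transmission t_tx = L/R = 576/6880000000 = 0.0837209 μs.
Per-hop propagation t_prop = 17.6/200000000 = 0.088 μs.
Pipeline fill: first packet needs 4·t_tx to clear all hops; remaining 126 packets each add one t_tx.
Total = (4+127-1)·t_tx + 4·t_prop = 130·0.0837209 + 4·0.088 = 11.2 μs.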